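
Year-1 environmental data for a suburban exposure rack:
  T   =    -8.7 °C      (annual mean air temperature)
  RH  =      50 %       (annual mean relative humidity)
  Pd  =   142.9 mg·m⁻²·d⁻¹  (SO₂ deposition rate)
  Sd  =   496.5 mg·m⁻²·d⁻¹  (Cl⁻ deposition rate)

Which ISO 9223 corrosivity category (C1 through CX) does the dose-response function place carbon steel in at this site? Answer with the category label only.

C2

carbon steel: T≤10 °C ⇒ hinge +0.150·(-8.7−10) = -2.8050
  SO₂ term: 1.77·142.9^0.52·exp(0.02·50-2.8050) = 3.843
  Cl⁻ term: 0.102·496.5^0.62·exp(0.033·50+0.04·-8.7) = 17.6
  r_corr = 3.843 + 17.6 = 21.44 μm/a
21.4 μm/a falls in (1.3, 25] for carbon steel → category C2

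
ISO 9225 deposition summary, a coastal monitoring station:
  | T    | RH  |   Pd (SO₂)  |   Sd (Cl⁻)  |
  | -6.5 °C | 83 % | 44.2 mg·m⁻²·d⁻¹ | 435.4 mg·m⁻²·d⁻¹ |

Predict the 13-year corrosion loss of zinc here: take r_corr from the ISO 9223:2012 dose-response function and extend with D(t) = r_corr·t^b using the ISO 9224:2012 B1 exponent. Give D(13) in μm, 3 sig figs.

D(13) = 18.4 μm

zinc: f(T) = +0.038·(T−10) [T≤10 °C] = -0.6270
  SO₂ term: 0.0129·44.2^0.44·exp(0.046·83-0.6270) = 1.661
  Sd branch = 0.0175·Sd^0.57·e^(0.008·RH+0.085·T) = 0.6246 μm/a
  sum: 1.661 + 0.6246 → r_corr = 2.286 μm/a
Power-law: D(13) = r_corr · 13^0.813
  D(13) = 2.286 × 13^0.813 = 2.286 × 8.047 = 18.39 μm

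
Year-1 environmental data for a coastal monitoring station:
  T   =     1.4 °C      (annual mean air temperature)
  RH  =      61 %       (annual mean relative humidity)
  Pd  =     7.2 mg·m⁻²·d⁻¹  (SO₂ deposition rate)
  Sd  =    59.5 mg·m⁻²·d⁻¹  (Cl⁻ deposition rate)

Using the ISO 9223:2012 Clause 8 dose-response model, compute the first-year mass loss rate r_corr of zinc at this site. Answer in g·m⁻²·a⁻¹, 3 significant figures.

zinc: temperature factor f = +0.038·(-8.6) = -0.3268
  Pd branch = 0.0129·Pd^0.44·e^(0.046·RH+f) = 0.3669 μm/a
  Sd branch = 0.0175·Sd^0.57·e^(0.008·RH+0.085·T) = 0.3297 μm/a
  r_corr = 0.3669 + 0.3297 = 0.6966 μm/a
Convert to mass loss: 0.6966 μm/a × 7.14 g/cm³ = 4.974 g·m⁻²·a⁻¹

r_corr = 4.97 g·m⁻²·a⁻¹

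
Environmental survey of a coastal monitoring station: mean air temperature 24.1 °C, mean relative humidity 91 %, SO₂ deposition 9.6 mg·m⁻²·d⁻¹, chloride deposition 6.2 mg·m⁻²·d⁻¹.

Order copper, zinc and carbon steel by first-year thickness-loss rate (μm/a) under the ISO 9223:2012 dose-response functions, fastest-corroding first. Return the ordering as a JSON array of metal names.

["carbon steel", "copper", "zinc"]

copper: f(T) = -0.080·(T−10) [T>10 °C] = -1.1280
  Pd branch = 0.0053·Pd^0.26·e^(0.059·RH+f) = 0.663 μm/a
  Sd branch = 0.01025·Sd^0.27·e^(0.036·RH+0.049·T) = 1.446 μm/a
  sum: 0.663 + 1.446 → r_corr = 2.109 μm/a
zinc: temperature factor f = -0.071·(14.1) = -1.0011
  Pd branch = 0.0129·Pd^0.44·e^(0.046·RH+f) = 0.8433 μm/a
  Cl⁻ term: 0.0175·6.2^0.57·exp(0.008·91+0.085·24.1) = 0.7953
  r_corr = 0.8433 + 0.7953 = 1.639 μm/a
carbon steel: f(T) = -0.054·(T−10) [T>10 °C] = -0.7614
  SO₂ term: 1.77·9.6^0.52·exp(0.02·91-0.7614) = 16.54
  Cl⁻ term: 0.102·6.2^0.62·exp(0.033·91+0.04·24.1) = 16.7
  sum: 16.54 + 16.7 → r_corr = 33.24 μm/a
Ordering by μm/a: carbon steel (33.2) > copper (2.11) > zinc (1.64)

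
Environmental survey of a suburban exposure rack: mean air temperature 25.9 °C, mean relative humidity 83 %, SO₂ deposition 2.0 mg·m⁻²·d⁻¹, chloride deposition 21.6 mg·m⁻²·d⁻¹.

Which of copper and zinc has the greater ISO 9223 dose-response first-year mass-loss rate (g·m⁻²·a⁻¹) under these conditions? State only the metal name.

copper: T>10 °C ⇒ hinge -0.080·(25.9−10) = -1.2720
  Pd branch = 0.0053·Pd^0.26·e^(0.059·RH+f) = 0.2382 μm/a
  Sd branch = 0.01025·Sd^0.27·e^(0.036·RH+0.049·T) = 1.659 μm/a
  sum: 0.2382 + 1.659 → r_corr = 1.897 μm/a
  mass loss = 1.897 μm/a × 8.96 g/cm³ = 17 g·m⁻²·a⁻¹
zinc: f(T) = -0.071·(T−10) [T>10 °C] = -1.1289
  Pd branch = 0.0129·Pd^0.44·e^(0.046·RH+f) = 0.2576 μm/a
  Sd branch = 0.0175·Sd^0.57·e^(0.008·RH+0.085·T) = 1.771 μm/a
  sum: 0.2576 + 1.771 → r_corr = 2.028 μm/a
  mass loss = 2.028 μm/a × 7.14 g/cm³ = 14.48 g·m⁻²·a⁻¹
Ordering by g·m⁻²·a⁻¹: copper (17) > zinc (14.5)

copper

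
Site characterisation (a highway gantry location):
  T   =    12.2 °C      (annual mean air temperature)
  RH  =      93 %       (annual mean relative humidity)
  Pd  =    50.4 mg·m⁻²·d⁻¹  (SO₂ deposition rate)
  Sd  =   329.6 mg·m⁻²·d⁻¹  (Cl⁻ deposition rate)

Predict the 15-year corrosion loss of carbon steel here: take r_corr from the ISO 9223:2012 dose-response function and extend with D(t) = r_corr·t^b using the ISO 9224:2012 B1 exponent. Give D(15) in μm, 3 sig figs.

carbon steel: f(T) = -0.054·(T−10) [T>10 °C] = -0.1188
  Pd branch = 1.77·Pd^0.52·e^(0.02·RH+f) = 77.52 μm/a
  Cl⁻ term: 0.102·329.6^0.62·exp(0.033·93+0.04·12.2) = 130.2
  r_corr = 77.52 + 130.2 = 207.7 μm/a
ISO 9224: D(t) = r_corr · t^b with b = 0.523 (carbon steel, B1)
  D(15) = 207.7 × 15^0.523 = 207.7 × 4.122 = 856.1 μm

D(15) = 856 μm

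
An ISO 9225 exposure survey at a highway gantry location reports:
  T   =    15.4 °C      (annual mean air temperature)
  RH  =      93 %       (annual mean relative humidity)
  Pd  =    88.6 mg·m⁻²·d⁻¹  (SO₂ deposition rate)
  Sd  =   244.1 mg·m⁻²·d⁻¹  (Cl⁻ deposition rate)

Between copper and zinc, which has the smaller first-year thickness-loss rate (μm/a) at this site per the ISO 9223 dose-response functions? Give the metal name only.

copper

copper: temperature factor f = -0.080·(5.4) = -0.4320
  Pd branch = 0.0053·Pd^0.26·e^(0.059·RH+f) = 2.667 μm/a
  Cl⁻ term: 0.01025·244.1^0.27·exp(0.036·93+0.049·15.4) = 2.736
  r_corr = 2.667 + 2.736 = 5.403 μm/a
zinc: temperature factor f = -0.071·(5.4) = -0.3834
  Pd branch = 0.0129·Pd^0.44·e^(0.046·RH+f) = 4.559 μm/a
  Sd branch = 0.0175·Sd^0.57·e^(0.008·RH+0.085·T) = 3.13 μm/a
  r_corr = 4.559 + 3.13 = 7.689 μm/a
Ordering by μm/a: zinc (7.69) > copper (5.4)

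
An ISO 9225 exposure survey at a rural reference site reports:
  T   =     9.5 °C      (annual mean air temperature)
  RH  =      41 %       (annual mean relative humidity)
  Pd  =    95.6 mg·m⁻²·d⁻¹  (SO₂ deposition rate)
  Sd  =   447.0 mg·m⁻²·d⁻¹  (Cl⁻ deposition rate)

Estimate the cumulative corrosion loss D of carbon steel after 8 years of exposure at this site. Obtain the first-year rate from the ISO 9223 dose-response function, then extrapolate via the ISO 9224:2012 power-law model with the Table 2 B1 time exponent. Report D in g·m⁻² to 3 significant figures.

carbon steel: temperature factor f = +0.150·(-0.5) = -0.0750
  SO₂ term: 1.77·95.6^0.52·exp(0.02·41-0.0750) = 39.94
  Sd branch = 0.102·Sd^0.62·e^(0.033·RH+0.04·T) = 25.38 μm/a
  sum: 39.94 + 25.38 → r_corr = 65.31 μm/a
Long-term exponent b (ISO 9224 Table 2, B1) = 0.523
  D(8) = 65.31 × 8^0.523 = 65.31 × 2.967 = 193.8 μm
  Mass loss = 193.8 μm × 7.85 g/cm³ = 1521 g·m⁻²

D(8) = 1.52e+03 g·m⁻²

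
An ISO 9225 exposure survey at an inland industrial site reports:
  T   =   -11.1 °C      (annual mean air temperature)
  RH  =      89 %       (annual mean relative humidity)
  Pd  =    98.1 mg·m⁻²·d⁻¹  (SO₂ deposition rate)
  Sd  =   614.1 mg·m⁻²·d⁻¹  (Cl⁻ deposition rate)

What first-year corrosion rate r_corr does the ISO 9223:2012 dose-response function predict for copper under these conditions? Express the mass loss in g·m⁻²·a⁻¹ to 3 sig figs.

r_corr = 9.52 g·m⁻²·a⁻¹

copper: f(T) = +0.126·(T−10) [T≤10 °C] = -2.6586
  Pd branch = 0.0053·Pd^0.26·e^(0.059·RH+f) = 0.2333 μm/a
  Sd branch = 0.01025·Sd^0.27·e^(0.036·RH+0.049·T) = 0.8295 μm/a
  sum: 0.2333 + 0.8295 → r_corr = 1.063 μm/a
Convert to mass loss: 1.063 μm/a × 8.96 g/cm³ = 9.523 g·m⁻²·a⁻¹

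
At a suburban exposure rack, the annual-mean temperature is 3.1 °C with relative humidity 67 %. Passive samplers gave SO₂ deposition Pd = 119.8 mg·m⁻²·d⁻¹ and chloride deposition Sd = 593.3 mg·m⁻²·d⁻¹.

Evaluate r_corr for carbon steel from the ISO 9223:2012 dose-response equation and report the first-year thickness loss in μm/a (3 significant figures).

r_corr = 84.1 μm/a

carbon steel: f(T) = +0.150·(T−10) [T≤10 °C] = -1.0350
  sulphur-dioxide contribution → 28.92 μm/a
  chloride contribution → 55.22 μm/a
  total first-year rate 84.14 μm/a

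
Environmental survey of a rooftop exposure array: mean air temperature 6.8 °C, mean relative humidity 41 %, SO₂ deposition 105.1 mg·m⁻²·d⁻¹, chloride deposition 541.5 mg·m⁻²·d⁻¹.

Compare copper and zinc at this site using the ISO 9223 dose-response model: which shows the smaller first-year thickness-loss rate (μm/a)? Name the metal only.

copper

copper: T≤10 °C ⇒ hinge +0.126·(6.8−10) = -0.4032
  Pd branch = 0.0053·Pd^0.26·e^(0.059·RH+f) = 0.1335 μm/a
  Sd branch = 0.01025·Sd^0.27·e^(0.036·RH+0.049·T) = 0.3424 μm/a
  sum: 0.1335 + 0.3424 → r_corr = 0.4758 μm/a
zinc: f(T) = +0.038·(T−10) [T≤10 °C] = -0.1216
  Pd branch = 0.0129·Pd^0.44·e^(0.046·RH+f) = 0.5839 μm/a
  Cl⁻ term: 0.0175·541.5^0.57·exp(0.008·41+0.085·6.8) = 1.566
  r_corr = 0.5839 + 1.566 = 2.149 μm/a
Ordering by μm/a: zinc (2.15) > copper (0.476)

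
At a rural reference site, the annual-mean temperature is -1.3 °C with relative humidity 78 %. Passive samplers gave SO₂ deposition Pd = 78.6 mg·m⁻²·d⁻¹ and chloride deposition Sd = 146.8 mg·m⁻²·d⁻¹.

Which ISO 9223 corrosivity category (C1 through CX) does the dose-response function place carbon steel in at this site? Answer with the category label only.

C3

carbon steel: T≤10 °C ⇒ hinge +0.150·(-1.3−10) = -1.6950
  Pd branch = 1.77·Pd^0.52·e^(0.02·RH+f) = 14.96 μm/a
  Sd branch = 0.102·Sd^0.62·e^(0.033·RH+0.04·T) = 28.01 μm/a
  sum: 14.96 + 28.01 → r_corr = 42.97 μm/a
43 μm/a falls in (25, 50] for carbon steel → category C3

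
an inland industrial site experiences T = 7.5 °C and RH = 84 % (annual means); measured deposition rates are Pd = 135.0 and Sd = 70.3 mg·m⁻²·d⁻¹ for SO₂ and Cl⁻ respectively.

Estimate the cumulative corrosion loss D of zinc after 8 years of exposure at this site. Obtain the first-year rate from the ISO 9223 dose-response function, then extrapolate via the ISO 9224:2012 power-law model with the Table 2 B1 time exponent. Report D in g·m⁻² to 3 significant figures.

zinc: f(T) = +0.038·(T−10) [T≤10 °C] = -0.0950
  sulphur-dioxide contribution → 4.839 μm/a
  chloride contribution → 0.732 μm/a
  total first-year rate 5.571 μm/a
Long-term exponent b (ISO 9224 Table 2, B1) = 0.813
  D(8) = 5.571 × 8^0.813 = 5.571 × 5.423 = 30.21 μm
  Mass loss = 30.21 μm × 7.14 g/cm³ = 215.7 g·m⁻²

D(8) = 216 g·m⁻²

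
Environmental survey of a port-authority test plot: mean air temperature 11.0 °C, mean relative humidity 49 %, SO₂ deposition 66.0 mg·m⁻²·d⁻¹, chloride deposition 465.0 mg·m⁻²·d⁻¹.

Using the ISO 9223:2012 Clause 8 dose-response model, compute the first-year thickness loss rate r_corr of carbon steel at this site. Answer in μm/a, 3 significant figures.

r_corr = 75.4 μm/a

carbon steel: temperature factor f = -0.054·(1.0) = -0.0540
  sulphur-dioxide contribution → 39.47 μm/a
  chloride contribution → 35.96 μm/a
  total first-year rate 75.43 μm/a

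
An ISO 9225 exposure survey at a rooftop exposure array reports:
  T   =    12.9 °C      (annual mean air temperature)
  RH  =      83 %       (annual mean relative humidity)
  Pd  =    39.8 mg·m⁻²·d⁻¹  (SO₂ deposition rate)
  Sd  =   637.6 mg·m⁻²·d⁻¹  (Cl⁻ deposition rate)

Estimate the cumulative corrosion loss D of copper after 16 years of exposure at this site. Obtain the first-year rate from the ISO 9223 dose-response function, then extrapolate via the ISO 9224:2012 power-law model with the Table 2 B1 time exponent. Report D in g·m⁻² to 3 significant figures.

D(16) = 208 g·m⁻²

copper: T>10 °C ⇒ hinge -0.080·(12.9−10) = -0.2320
  sulphur-dioxide contribution → 1.466 μm/a
  chloride contribution → 2.188 μm/a
  total first-year rate 3.655 μm/a
ISO 9224: D(t) = r_corr · t^b with b = 0.667 (copper, B1)
  D(16) = 3.655 × 16^0.667 = 3.655 × 6.355 = 23.23 μm
  Mass loss = 23.23 μm × 8.96 g/cm³ = 208.1 g·m⁻²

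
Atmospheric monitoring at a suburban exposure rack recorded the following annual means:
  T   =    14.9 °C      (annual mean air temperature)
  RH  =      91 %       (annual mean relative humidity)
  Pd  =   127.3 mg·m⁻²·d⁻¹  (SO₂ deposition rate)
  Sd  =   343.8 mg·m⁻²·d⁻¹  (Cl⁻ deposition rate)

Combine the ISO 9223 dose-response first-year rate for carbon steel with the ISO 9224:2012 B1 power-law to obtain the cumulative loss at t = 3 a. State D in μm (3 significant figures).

D(3) = 433 μm

carbon steel: T>10 °C ⇒ hinge -0.054·(14.9−10) = -0.2646
  SO₂ term: 1.77·127.3^0.52·exp(0.02·91-0.2646) = 104.2
  Cl⁻ term: 0.102·343.8^0.62·exp(0.033·91+0.04·14.9) = 139.4
  r_corr = 104.2 + 139.4 = 243.6 μm/a
ISO 9224: D(t) = r_corr · t^b with b = 0.523 (carbon steel, B1)
  D(3) = 243.6 × 3^0.523 = 243.6 × 1.776 = 432.7 μm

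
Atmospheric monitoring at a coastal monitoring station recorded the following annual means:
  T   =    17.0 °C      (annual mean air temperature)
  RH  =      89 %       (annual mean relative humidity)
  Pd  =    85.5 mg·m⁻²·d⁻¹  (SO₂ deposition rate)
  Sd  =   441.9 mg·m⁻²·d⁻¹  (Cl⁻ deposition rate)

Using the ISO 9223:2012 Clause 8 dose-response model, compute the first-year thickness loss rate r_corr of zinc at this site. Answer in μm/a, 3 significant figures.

zinc: f(T) = -0.071·(T−10) [T>10 °C] = -0.4970
  SO₂ term: 0.0129·85.5^0.44·exp(0.046·89-0.4970) = 3.333
  Cl⁻ term: 0.0175·441.9^0.57·exp(0.008·89+0.085·17.0) = 4.871
  sum: 3.333 + 4.871 → r_corr = 8.204 μm/a

r_corr = 8.20 μm/a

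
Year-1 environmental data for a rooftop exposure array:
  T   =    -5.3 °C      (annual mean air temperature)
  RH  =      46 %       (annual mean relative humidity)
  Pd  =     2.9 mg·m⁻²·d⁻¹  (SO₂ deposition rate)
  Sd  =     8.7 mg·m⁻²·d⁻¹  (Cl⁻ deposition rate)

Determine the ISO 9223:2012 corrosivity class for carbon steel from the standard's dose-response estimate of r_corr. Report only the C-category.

carbon steel: temperature factor f = +0.150·(-15.3) = -2.2950
  sulphur-dioxide contribution → 0.7785 μm/a
  chloride contribution → 1.44 μm/a
  total first-year rate 2.218 μm/a
Category bounds: 1.3…25 μm/a bracket r_corr ⇒ C2

C2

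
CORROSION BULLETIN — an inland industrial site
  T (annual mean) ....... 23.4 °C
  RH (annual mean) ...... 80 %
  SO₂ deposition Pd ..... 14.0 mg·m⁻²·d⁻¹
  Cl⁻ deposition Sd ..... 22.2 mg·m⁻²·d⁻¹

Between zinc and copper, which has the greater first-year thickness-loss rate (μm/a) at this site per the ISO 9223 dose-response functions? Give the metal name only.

zinc: T>10 °C ⇒ hinge -0.071·(23.4−10) = -0.9514
  SO₂ term: 0.0129·14.0^0.44·exp(0.046·80-0.9514) = 0.6308
  Sd branch = 0.0175·Sd^0.57·e^(0.008·RH+0.085·T) = 1.42 μm/a
  r_corr = 0.6308 + 1.42 = 2.051 μm/a
copper: f(T) = -0.080·(T−10) [T>10 °C] = -1.0720
  SO₂ term: 0.0053·14.0^0.26·exp(0.059·80-1.0720) = 0.4042
  Sd branch = 0.01025·Sd^0.27·e^(0.036·RH+0.049·T) = 1.327 μm/a
  sum: 0.4042 + 1.327 → r_corr = 1.731 μm/a
Ordering by μm/a: zinc (2.05) > copper (1.73)

zinc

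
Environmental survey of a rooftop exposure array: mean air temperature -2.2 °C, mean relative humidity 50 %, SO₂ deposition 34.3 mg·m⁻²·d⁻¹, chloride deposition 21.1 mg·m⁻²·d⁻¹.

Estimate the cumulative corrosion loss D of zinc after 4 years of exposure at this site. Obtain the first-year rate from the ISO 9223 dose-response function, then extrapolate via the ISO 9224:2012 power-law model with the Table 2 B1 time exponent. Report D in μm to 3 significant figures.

D(4) = 1.56 μm

zinc: f(T) = +0.038·(T−10) [T≤10 °C] = -0.4636
  SO₂ term: 0.0129·34.3^0.44·exp(0.046·50-0.4636) = 0.3834
  Cl⁻ term: 0.0175·21.1^0.57·exp(0.008·50+0.085·-2.2) = 0.1231
  r_corr = 0.3834 + 0.1231 = 0.5065 μm/a
Long-term exponent b (ISO 9224 Table 2, B1) = 0.813
  D(4) = 0.5065 × 4^0.813 = 0.5065 × 3.087 = 1.563 μm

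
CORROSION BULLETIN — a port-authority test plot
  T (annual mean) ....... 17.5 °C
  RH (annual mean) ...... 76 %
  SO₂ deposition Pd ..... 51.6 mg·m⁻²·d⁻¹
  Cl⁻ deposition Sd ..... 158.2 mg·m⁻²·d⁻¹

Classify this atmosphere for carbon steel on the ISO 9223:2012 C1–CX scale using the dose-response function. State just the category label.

carbon steel: temperature factor f = -0.054·(7.5) = -0.4050
  Pd branch = 1.77·Pd^0.52·e^(0.02·RH+f) = 41.96 μm/a
  Cl⁻ term: 0.102·158.2^0.62·exp(0.033·76+0.04·17.5) = 58.25
  r_corr = 41.96 + 58.25 = 100.2 μm/a
Category bounds: 80…200 μm/a bracket r_corr ⇒ C5

C5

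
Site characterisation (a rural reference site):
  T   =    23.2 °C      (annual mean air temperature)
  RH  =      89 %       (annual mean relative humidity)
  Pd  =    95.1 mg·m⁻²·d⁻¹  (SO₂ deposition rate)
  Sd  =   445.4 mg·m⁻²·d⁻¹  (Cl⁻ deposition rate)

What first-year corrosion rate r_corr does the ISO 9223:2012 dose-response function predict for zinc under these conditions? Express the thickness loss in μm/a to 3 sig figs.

zinc: temperature factor f = -0.071·(13.2) = -0.9372
  Pd branch = 0.0129·Pd^0.44·e^(0.046·RH+f) = 2.249 μm/a
  Cl⁻ term: 0.0175·445.4^0.57·exp(0.008·89+0.085·23.2) = 8.288
  sum: 2.249 + 8.288 → r_corr = 10.54 μm/a

r_corr = 10.5 μm/a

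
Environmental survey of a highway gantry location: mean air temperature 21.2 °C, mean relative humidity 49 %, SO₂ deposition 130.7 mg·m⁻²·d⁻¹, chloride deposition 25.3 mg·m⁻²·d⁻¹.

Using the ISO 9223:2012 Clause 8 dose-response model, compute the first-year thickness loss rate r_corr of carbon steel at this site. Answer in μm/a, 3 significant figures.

r_corr = 41.4 μm/a

carbon steel: f(T) = -0.054·(T−10) [T>10 °C] = -0.6048
  Pd branch = 1.77·Pd^0.52·e^(0.02·RH+f) = 32.46 μm/a
  Cl⁻ term: 0.102·25.3^0.62·exp(0.033·49+0.04·21.2) = 8.893
  r_corr = 32.46 + 8.893 = 41.36 μm/a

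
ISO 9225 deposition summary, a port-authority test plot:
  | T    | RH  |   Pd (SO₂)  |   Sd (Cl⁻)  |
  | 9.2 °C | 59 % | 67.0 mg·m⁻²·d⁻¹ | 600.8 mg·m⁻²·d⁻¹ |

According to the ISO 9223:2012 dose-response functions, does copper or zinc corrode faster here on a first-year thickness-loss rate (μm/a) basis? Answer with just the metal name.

copper: f(T) = +0.126·(T−10) [T≤10 °C] = -0.1008
  sulphur-dioxide contribution → 0.4646 μm/a
  chloride contribution → 0.7572 μm/a
  ⇒ r_corr(copper) = 1.222 μm/a
zinc: f(T) = +0.038·(T−10) [T≤10 °C] = -0.0304
  sulphur-dioxide contribution → 1.201 μm/a
  chloride contribution → 2.352 μm/a
  total first-year rate 3.553 μm/a
Ordering by μm/a: zinc (3.55) > copper (1.22)

zinc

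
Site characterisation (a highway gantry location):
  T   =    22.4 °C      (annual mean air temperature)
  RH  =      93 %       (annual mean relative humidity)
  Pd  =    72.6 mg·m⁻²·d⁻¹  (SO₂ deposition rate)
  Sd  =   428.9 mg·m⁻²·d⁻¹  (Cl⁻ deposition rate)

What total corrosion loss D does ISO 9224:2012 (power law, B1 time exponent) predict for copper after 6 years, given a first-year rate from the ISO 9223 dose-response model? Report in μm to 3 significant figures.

copper: T>10 °C ⇒ hinge -0.080·(22.4−10) = -0.9920
  Pd branch = 0.0053·Pd^0.26·e^(0.059·RH+f) = 1.446 μm/a
  Cl⁻ term: 0.01025·428.9^0.27·exp(0.036·93+0.049·22.4) = 4.489
  r_corr = 1.446 + 4.489 = 5.935 μm/a
Power-law: D(6) = r_corr · 6^0.667
  D(6) = 5.935 × 6^0.667 = 5.935 × 3.304 = 19.61 μm

D(6) = 19.6 μm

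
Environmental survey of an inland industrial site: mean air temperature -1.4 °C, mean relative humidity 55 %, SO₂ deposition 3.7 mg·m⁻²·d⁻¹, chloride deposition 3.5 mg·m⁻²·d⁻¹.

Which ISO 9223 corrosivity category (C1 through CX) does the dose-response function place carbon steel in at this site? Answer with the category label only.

carbon steel: f(T) = +0.150·(T−10) [T≤10 °C] = -1.7100
  Pd branch = 1.77·Pd^0.52·e^(0.02·RH+f) = 1.899 μm/a
  Cl⁻ term: 0.102·3.5^0.62·exp(0.033·55+0.04·-1.4) = 1.288
  r_corr = 1.899 + 1.288 = 3.187 μm/a
ISO 9223 Table 2 (carbon steel): 1.3 < 3.19 ≤ 25 μm/a ⇒ C2

C2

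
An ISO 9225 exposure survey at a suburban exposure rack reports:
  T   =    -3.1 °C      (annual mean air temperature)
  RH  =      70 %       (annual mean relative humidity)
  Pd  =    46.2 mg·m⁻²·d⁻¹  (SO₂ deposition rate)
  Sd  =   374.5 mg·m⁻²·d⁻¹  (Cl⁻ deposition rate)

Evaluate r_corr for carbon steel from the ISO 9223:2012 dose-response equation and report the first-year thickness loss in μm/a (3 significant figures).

carbon steel: temperature factor f = +0.150·(-13.1) = -1.9650
  sulphur-dioxide contribution → 7.383 μm/a
  chloride contribution → 35.77 μm/a
  ⇒ r_corr(carbon steel) = 43.15 μm/a

r_corr = 43.2 μm/a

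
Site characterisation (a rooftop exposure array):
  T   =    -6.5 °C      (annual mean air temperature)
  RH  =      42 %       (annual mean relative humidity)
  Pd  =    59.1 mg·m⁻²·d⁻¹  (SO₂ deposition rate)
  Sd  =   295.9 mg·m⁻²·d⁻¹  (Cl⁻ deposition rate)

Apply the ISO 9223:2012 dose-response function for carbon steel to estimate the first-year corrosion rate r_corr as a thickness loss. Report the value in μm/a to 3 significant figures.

r_corr = 13.6 μm/a

carbon steel: f(T) = +0.150·(T−10) [T≤10 °C] = -2.4750
  Pd branch = 1.77·Pd^0.52·e^(0.02·RH+f) = 2.878 μm/a
  Sd branch = 0.102·Sd^0.62·e^(0.033·RH+0.04·T) = 10.71 μm/a
  sum: 2.878 + 10.71 → r_corr = 13.59 μm/a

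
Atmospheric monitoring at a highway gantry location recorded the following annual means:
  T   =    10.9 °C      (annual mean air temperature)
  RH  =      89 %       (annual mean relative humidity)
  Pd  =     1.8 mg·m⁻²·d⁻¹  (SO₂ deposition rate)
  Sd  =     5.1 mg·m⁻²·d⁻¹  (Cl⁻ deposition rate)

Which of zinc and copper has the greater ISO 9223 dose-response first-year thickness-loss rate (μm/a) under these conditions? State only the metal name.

zinc: f(T) = -0.071·(T−10) [T>10 °C] = -0.0639
  Pd branch = 0.0129·Pd^0.44·e^(0.046·RH+f) = 0.9401 μm/a
  Sd branch = 0.0175·Sd^0.57·e^(0.008·RH+0.085·T) = 0.228 μm/a
  r_corr = 0.9401 + 0.228 = 1.168 μm/a
copper: T>10 °C ⇒ hinge -0.080·(10.9−10) = -0.0720
  SO₂ term: 0.0053·1.8^0.26·exp(0.059·89-0.0720) = 1.096
  Cl⁻ term: 0.01025·5.1^0.27·exp(0.036·89+0.049·10.9) = 0.6687
  r_corr = 1.096 + 0.6687 = 1.765 μm/a
Ordering by μm/a: copper (1.76) > zinc (1.17)

copper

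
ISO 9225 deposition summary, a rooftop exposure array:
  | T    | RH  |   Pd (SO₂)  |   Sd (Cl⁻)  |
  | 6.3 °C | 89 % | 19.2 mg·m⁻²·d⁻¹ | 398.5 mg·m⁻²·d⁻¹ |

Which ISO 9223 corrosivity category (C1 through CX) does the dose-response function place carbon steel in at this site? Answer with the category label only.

C5

carbon steel: temperature factor f = +0.150·(-3.7) = -0.5550
  sulphur-dioxide contribution → 28.01 μm/a
  chloride contribution → 101.4 μm/a
  total first-year rate 129.4 μm/a
ISO 9223 Table 2 (carbon steel): 80 < 129 ≤ 200 μm/a ⇒ C5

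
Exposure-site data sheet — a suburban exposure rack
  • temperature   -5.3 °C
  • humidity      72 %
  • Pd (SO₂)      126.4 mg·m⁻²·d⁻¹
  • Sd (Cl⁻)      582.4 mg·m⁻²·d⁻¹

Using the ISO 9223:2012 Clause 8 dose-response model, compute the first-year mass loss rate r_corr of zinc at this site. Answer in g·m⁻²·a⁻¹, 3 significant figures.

r_corr = 17.2 g·m⁻²·a⁻¹

zinc: f(T) = +0.038·(T−10) [T≤10 °C] = -0.5814
  Pd branch = 0.0129·Pd^0.44·e^(0.046·RH+f) = 1.664 μm/a
  Cl⁻ term: 0.0175·582.4^0.57·exp(0.008·72+0.085·-5.3) = 0.7477
  sum: 1.664 + 0.7477 → r_corr = 2.412 μm/a
Convert to mass loss: 2.412 μm/a × 7.14 g/cm³ = 17.22 g·m⁻²·a⁻¹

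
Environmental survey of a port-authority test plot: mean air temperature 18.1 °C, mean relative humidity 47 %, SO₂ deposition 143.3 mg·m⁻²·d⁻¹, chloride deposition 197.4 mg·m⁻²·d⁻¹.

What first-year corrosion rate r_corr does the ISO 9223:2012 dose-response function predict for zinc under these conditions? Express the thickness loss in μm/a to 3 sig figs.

zinc: T>10 °C ⇒ hinge -0.071·(18.1−10) = -0.5751
  sulphur-dioxide contribution → 0.5604 μm/a
  chloride contribution → 2.415 μm/a
  ⇒ r_corr(zinc) = 2.975 μm/a

r_corr = 2.98 μm/a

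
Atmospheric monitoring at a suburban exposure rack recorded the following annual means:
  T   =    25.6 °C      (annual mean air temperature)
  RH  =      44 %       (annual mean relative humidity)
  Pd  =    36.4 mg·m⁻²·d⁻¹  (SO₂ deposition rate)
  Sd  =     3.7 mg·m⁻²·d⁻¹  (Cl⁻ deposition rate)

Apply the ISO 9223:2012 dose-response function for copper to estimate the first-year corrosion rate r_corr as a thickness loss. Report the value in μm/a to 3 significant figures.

copper: f(T) = -0.080·(T−10) [T>10 °C] = -1.2480
  SO₂ term: 0.0053·36.4^0.26·exp(0.059·44-1.2480) = 0.05195
  Cl⁻ term: 0.01025·3.7^0.27·exp(0.036·44+0.049·25.6) = 0.2494
  sum: 0.05195 + 0.2494 → r_corr = 0.3013 μm/a

r_corr = 0.301 μm/a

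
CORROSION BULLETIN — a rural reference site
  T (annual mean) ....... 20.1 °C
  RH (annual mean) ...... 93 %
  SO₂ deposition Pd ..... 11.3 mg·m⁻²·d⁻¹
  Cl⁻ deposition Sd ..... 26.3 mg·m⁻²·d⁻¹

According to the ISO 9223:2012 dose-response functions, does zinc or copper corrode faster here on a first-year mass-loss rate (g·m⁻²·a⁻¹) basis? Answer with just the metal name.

zinc: f(T) = -0.071·(T−10) [T>10 °C] = -0.7171
  sulphur-dioxide contribution → 1.32 μm/a
  chloride contribution → 1.311 μm/a
  total first-year rate 2.63 μm/a
  mass loss = 2.63 μm/a × 7.14 g/cm³ = 18.78 g·m⁻²·a⁻¹
copper: T>10 °C ⇒ hinge -0.080·(20.1−10) = -0.8080
  sulphur-dioxide contribution → 1.072 μm/a
  chloride contribution → 1.887 μm/a
  ⇒ r_corr(copper) = 2.959 μm/a
  mass loss = 2.959 μm/a × 8.96 g/cm³ = 26.52 g·m⁻²·a⁻¹
Ordering by g·m⁻²·a⁻¹: copper (26.5) > zinc (18.8)

copper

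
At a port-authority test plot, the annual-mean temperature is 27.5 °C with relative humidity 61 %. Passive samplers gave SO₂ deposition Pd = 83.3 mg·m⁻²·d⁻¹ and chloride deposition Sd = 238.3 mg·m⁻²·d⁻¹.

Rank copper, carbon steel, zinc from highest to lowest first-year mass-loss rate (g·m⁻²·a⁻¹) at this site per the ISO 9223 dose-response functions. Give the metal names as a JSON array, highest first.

["carbon steel", "zinc", "copper"]

copper: T>10 °C ⇒ hinge -0.080·(27.5−10) = -1.4000
  sulphur-dioxide contribution → 0.1509 μm/a
  chloride contribution → 1.554 μm/a
  total first-year rate 1.705 μm/a
  mass loss = 1.705 μm/a × 8.96 g/cm³ = 15.28 g·m⁻²·a⁻¹
carbon steel: temperature factor f = -0.054·(17.5) = -0.9450
  sulphur-dioxide contribution → 23.23 μm/a
  chloride contribution → 68.29 μm/a
  total first-year rate 91.53 μm/a
  mass loss = 91.53 μm/a × 7.85 g/cm³ = 718.5 g·m⁻²·a⁻¹
zinc: T>10 °C ⇒ hinge -0.071·(27.5−10) = -1.2425
  sulphur-dioxide contribution → 0.4312 μm/a
  chloride contribution → 6.685 μm/a
  ⇒ r_corr(zinc) = 7.116 μm/a
  mass loss = 7.116 μm/a × 7.14 g/cm³ = 50.81 g·m⁻²·a⁻¹
Ordering by g·m⁻²·a⁻¹: carbon steel (718) > zinc (50.8) > copper (15.3)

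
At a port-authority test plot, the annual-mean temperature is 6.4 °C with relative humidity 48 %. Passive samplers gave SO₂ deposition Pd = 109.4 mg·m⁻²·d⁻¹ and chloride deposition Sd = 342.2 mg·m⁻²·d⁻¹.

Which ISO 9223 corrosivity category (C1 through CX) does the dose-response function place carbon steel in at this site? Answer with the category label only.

carbon steel: f(T) = +0.150·(T−10) [T≤10 °C] = -0.5400
  SO₂ term: 1.77·109.4^0.52·exp(0.02·48-0.5400) = 30.95
  Sd branch = 0.102·Sd^0.62·e^(0.033·RH+0.04·T) = 23.93 μm/a
  sum: 30.95 + 23.93 → r_corr = 54.88 μm/a
ISO 9223 Table 2 (carbon steel): 50 < 54.9 ≤ 80 μm/a ⇒ C4

C4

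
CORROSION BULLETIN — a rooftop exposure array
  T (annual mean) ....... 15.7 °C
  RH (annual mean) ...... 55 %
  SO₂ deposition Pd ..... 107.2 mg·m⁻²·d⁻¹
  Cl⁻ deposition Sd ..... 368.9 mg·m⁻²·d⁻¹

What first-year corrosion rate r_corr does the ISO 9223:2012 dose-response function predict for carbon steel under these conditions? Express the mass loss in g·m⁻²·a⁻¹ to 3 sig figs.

carbon steel: temperature factor f = -0.054·(5.7) = -0.3078
  SO₂ term: 1.77·107.2^0.52·exp(0.02·55-0.3078) = 44.43
  Sd branch = 0.102·Sd^0.62·e^(0.033·RH+0.04·T) = 45.82 μm/a
  sum: 44.43 + 45.82 → r_corr = 90.26 μm/a
Convert to mass loss: 90.26 μm/a × 7.85 g/cm³ = 708.5 g·m⁻²·a⁻¹

r_corr = 709 g·m⁻²·a⁻¹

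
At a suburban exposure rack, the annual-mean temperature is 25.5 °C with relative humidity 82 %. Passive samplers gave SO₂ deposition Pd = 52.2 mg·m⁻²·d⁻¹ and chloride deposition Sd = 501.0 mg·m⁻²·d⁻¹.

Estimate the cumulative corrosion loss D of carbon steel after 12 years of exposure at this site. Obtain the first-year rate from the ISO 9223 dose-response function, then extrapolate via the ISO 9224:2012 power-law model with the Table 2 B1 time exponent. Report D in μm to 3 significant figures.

D(12) = 846 μm

carbon steel: f(T) = -0.054·(T−10) [T>10 °C] = -0.8370
  Pd branch = 1.77·Pd^0.52·e^(0.02·RH+f) = 30.9 μm/a
  Sd branch = 0.102·Sd^0.62·e^(0.033·RH+0.04·T) = 199.8 μm/a
  r_corr = 30.9 + 199.8 = 230.7 μm/a
Long-term exponent b (ISO 9224 Table 2, B1) = 0.523
  D(12) = 230.7 × 12^0.523 = 230.7 × 3.668 = 846.3 μm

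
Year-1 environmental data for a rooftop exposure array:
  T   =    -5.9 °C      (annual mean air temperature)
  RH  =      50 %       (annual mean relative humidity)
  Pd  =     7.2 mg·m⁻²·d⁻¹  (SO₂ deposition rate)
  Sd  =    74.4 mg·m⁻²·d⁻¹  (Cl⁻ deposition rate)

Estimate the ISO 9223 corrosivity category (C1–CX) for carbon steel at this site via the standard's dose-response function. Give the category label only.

C2

carbon steel: f(T) = +0.150·(T−10) [T≤10 °C] = -2.3850
  SO₂ term: 1.77·7.2^0.52·exp(0.02·50-2.3850) = 1.237
  Sd branch = 0.102·Sd^0.62·e^(0.033·RH+0.04·T) = 6.068 μm/a
  r_corr = 1.237 + 6.068 = 7.305 μm/a
ISO 9223 Table 2 (carbon steel): 1.3 < 7.31 ≤ 25 μm/a ⇒ C2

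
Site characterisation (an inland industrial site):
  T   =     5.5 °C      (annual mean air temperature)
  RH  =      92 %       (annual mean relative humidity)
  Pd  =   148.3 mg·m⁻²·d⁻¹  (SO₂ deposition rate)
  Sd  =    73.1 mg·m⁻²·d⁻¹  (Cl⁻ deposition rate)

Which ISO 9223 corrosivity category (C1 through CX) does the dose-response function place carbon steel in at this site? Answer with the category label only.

C5

carbon steel: temperature factor f = +0.150·(-4.5) = -0.6750
  sulphur-dioxide contribution → 76.37 μm/a
  chloride contribution → 37.87 μm/a
  total first-year rate 114.2 μm/a
ISO 9223 Table 2 (carbon steel): 80 < 114 ≤ 200 μm/a ⇒ C5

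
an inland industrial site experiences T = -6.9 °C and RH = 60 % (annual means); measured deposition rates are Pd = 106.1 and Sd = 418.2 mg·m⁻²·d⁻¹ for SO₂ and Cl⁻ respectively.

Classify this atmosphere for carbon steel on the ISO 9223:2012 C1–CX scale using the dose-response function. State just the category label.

C3

carbon steel: f(T) = +0.150·(T−10) [T≤10 °C] = -2.5350
  sulphur-dioxide contribution → 5.267 μm/a
  chloride contribution → 23.65 μm/a
  ⇒ r_corr(carbon steel) = 28.92 μm/a
Category bounds: 25…50 μm/a bracket r_corr ⇒ C3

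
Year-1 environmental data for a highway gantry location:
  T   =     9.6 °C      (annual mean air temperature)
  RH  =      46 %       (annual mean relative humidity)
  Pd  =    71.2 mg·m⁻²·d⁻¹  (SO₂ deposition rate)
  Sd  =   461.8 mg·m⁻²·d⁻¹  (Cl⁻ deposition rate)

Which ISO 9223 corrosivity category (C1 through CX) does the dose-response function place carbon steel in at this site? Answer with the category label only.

C4

carbon steel: T≤10 °C ⇒ hinge +0.150·(9.6−10) = -0.0600
  SO₂ term: 1.77·71.2^0.52·exp(0.02·46-0.0600) = 38.44
  Sd branch = 0.102·Sd^0.62·e^(0.033·RH+0.04·T) = 30.66 μm/a
  sum: 38.44 + 30.66 → r_corr = 69.1 μm/a
69.1 μm/a falls in (50, 80] for carbon steel → category C4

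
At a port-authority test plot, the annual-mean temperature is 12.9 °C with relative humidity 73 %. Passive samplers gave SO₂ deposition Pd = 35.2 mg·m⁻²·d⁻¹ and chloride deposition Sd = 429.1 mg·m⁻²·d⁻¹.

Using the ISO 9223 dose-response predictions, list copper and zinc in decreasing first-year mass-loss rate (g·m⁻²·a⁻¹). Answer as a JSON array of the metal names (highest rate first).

["zinc", "copper"]

copper: T>10 °C ⇒ hinge -0.080·(12.9−10) = -0.2320
  SO₂ term: 0.0053·35.2^0.26·exp(0.059·73-0.2320) = 0.7873
  Sd branch = 0.01025·Sd^0.27·e^(0.036·RH+0.049·T) = 1.372 μm/a
  sum: 0.7873 + 1.372 → r_corr = 2.159 μm/a
  mass loss = 2.159 μm/a × 8.96 g/cm³ = 19.35 g·m⁻²·a⁻¹
zinc: T>10 °C ⇒ hinge -0.071·(12.9−10) = -0.2059
  Pd branch = 0.0129·Pd^0.44·e^(0.046·RH+f) = 1.445 μm/a
  Sd branch = 0.0175·Sd^0.57·e^(0.008·RH+0.085·T) = 2.975 μm/a
  r_corr = 1.445 + 2.975 = 4.42 μm/a
  mass loss = 4.42 μm/a × 7.14 g/cm³ = 31.56 g·m⁻²·a⁻¹
Ordering by g·m⁻²·a⁻¹: zinc (31.6) > copper (19.3)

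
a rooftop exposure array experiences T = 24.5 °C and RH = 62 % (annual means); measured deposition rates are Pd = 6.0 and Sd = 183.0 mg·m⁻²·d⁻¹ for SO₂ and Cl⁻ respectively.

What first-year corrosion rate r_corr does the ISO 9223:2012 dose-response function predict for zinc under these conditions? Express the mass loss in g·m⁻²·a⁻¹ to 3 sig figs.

zinc: temperature factor f = -0.071·(14.5) = -1.0295
  sulphur-dioxide contribution → 0.1756 μm/a
  chloride contribution → 4.492 μm/a
  ⇒ r_corr(zinc) = 4.668 μm/a
Convert to mass loss: 4.668 μm/a × 7.14 g/cm³ = 33.33 g·m⁻²·a⁻¹

r_corr = 33.3 g·m⁻²·a⁻¹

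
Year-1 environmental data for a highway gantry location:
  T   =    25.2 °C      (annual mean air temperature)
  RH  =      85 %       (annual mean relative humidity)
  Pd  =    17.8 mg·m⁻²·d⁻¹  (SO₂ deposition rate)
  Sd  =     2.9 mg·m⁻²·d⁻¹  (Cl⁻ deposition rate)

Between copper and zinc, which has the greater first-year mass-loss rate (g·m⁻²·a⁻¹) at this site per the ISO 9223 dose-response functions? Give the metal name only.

copper

copper: T>10 °C ⇒ hinge -0.080·(25.2−10) = -1.2160
  SO₂ term: 0.0053·17.8^0.26·exp(0.059·85-1.2160) = 0.5003
  Cl⁻ term: 0.01025·2.9^0.27·exp(0.036·85+0.049·25.2) = 1.002
  r_corr = 0.5003 + 1.002 = 1.502 μm/a
  mass loss = 1.502 μm/a × 8.96 g/cm³ = 13.46 g·m⁻²·a⁻¹
zinc: f(T) = -0.071·(T−10) [T>10 °C] = -1.0792
  Pd branch = 0.0129·Pd^0.44·e^(0.046·RH+f) = 0.7766 μm/a
  Sd branch = 0.0175·Sd^0.57·e^(0.008·RH+0.085·T) = 0.5397 μm/a
  r_corr = 0.7766 + 0.5397 = 1.316 μm/a
  mass loss = 1.316 μm/a × 7.14 g/cm³ = 9.398 g·m⁻²·a⁻¹
Ordering by g·m⁻²·a⁻¹: copper (13.5) > zinc (9.4)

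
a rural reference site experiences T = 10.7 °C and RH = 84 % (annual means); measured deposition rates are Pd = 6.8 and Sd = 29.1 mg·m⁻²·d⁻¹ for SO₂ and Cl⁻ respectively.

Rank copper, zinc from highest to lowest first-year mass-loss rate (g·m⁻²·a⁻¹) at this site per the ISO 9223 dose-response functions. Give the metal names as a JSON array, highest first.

["copper", "zinc"]

copper: T>10 °C ⇒ hinge -0.080·(10.7−10) = -0.0560
  Pd branch = 0.0053·Pd^0.26·e^(0.059·RH+f) = 1.172 μm/a
  Cl⁻ term: 0.01025·29.1^0.27·exp(0.036·84+0.049·10.7) = 0.8851
  r_corr = 1.172 + 0.8851 = 2.057 μm/a
  mass loss = 2.057 μm/a × 8.96 g/cm³ = 18.43 g·m⁻²·a⁻¹
zinc: f(T) = -0.071·(T−10) [T>10 °C] = -0.0497
  Pd branch = 0.0129·Pd^0.44·e^(0.046·RH+f) = 1.36 μm/a
  Sd branch = 0.0175·Sd^0.57·e^(0.008·RH+0.085·T) = 0.5812 μm/a
  r_corr = 1.36 + 0.5812 = 1.941 μm/a
  mass loss = 1.941 μm/a × 7.14 g/cm³ = 13.86 g·m⁻²·a⁻¹
Ordering by g·m⁻²·a⁻¹: copper (18.4) > zinc (13.9)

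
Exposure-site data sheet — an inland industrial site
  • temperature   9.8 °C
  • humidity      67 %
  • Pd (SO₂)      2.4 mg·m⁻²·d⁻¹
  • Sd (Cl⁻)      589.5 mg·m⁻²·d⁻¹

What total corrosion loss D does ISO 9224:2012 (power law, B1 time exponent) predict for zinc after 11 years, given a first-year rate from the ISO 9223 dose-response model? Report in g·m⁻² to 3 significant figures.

D(11) = 152 g·m⁻²

zinc: T≤10 °C ⇒ hinge +0.038·(9.8−10) = -0.0076
  sulphur-dioxide contribution → 0.4103 μm/a
  chloride contribution → 2.611 μm/a
  ⇒ r_corr(zinc) = 3.021 μm/a
Long-term exponent b (ISO 9224 Table 2, B1) = 0.813
  D(11) = 3.021 × 11^0.813 = 3.021 × 7.025 = 21.22 μm
  Mass loss = 21.22 μm × 7.14 g/cm³ = 151.5 g·m⁻²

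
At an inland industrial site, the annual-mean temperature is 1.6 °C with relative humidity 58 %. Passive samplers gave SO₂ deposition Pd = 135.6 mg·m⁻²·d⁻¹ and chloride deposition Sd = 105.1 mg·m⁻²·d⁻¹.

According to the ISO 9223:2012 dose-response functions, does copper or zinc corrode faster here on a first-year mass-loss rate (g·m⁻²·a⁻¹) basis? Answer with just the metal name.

zinc

copper: temperature factor f = +0.126·(-8.4) = -1.0584
  sulphur-dioxide contribution → 0.2019 μm/a
  chloride contribution → 0.3143 μm/a
  ⇒ r_corr(copper) = 0.5163 μm/a
  mass loss = 0.5163 μm/a × 8.96 g/cm³ = 4.626 g·m⁻²·a⁻¹
zinc: f(T) = +0.038·(T−10) [T≤10 °C] = -0.3192
  sulphur-dioxide contribution → 1.172 μm/a
  chloride contribution → 0.4528 μm/a
  ⇒ r_corr(zinc) = 1.625 μm/a
  mass loss = 1.625 μm/a × 7.14 g/cm³ = 11.6 g·m⁻²·a⁻¹
Ordering by g·m⁻²·a⁻¹: zinc (11.6) > copper (4.63)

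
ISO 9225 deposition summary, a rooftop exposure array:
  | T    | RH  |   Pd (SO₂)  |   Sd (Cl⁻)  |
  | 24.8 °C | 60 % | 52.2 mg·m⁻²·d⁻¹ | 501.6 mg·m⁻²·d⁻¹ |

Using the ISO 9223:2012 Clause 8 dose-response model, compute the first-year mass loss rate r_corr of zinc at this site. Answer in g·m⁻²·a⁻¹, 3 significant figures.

r_corr = 60.4 g·m⁻²·a⁻¹

zinc: f(T) = -0.071·(T−10) [T>10 °C] = -1.0508
  Pd branch = 0.0129·Pd^0.44·e^(0.046·RH+f) = 0.4061 μm/a
  Cl⁻ term: 0.0175·501.6^0.57·exp(0.008·60+0.085·24.8) = 8.057
  sum: 0.4061 + 8.057 → r_corr = 8.464 μm/a
Convert to mass loss: 8.464 μm/a × 7.14 g/cm³ = 60.43 g·m⁻²·a⁻¹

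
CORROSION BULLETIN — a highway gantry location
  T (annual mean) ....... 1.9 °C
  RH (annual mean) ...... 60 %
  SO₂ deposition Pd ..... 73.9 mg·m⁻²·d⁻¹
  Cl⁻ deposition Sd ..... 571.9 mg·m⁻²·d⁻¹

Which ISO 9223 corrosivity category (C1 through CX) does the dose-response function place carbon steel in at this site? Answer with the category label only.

C4

carbon steel: T≤10 °C ⇒ hinge +0.150·(1.9−10) = -1.2150
  SO₂ term: 1.77·73.9^0.52·exp(0.02·60-1.2150) = 16.34
  Sd branch = 0.102·Sd^0.62·e^(0.033·RH+0.04·T) = 40.84 μm/a
  r_corr = 16.34 + 40.84 = 57.17 μm/a
Category bounds: 50…80 μm/a bracket r_corr ⇒ C4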